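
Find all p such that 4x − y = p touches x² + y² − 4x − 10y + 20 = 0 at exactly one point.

p = 3 ± 3√17

Tangency holds when the distance from the centre (2, 5) to the line equals the radius 3:
|4·2 − 1·5 − p| / √17 = 3
|p − (3)| = 3√17.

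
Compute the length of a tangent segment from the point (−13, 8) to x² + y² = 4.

√229

With centre O = (0, 0), |OP|² = 233 and r² = 4.
The tangent meets the radius at right angles, so tangent² = |PO|² − r² = 233 − 4 = 229.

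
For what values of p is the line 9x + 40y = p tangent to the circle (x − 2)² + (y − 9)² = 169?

The line touches the circle iff its distance from (2, 9) is 13:
|9·2 + 40·9 − p| / √1681 = 13
|p − (378)| = 13·41, so p = 911 or p = −155.

p = −155 or p = 911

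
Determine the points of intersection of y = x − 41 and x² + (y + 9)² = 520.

(14, −27) and (18, −23)

From the line, y = x − 41. Substituting:
2x² − 64x + 504 = 0  ⟹  x² − 32x + 252 = 0
x = 18 or x = 14, giving (18, −23) and (14, −27).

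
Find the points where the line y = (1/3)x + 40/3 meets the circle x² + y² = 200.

Substitute y = (40 + x)/3:
10x² + 80x − 200 = 0  ⟹  x² + 8x − 20 = 0
x = 2 or x = −10, giving (2, 14) and (−10, 10).

(−10, 10) and (2, 14)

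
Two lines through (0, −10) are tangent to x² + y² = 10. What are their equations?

3x + y = −10 and 3x − y = 10

Write the tangent as mx − y + (−10 − m·(0)) = 0 and set its distance from the centre to √10:
[m·(0) − (10)]² = 10(m² + 1)
m² − 9 = 0, so m = −3 or m = 3.
Through (0, −10) these give 3x + y = −10 and 3x − y = 10.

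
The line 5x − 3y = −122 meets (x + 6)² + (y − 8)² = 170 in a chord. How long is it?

The distance from (−6, 8) to the line is 68/√34, and r² = 170.
Chord = 2√(r² − d²) = 2·√(34) = 2√34.

2√34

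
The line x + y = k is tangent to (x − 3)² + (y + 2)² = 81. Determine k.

k = 1 ± 9√2

Tangency holds when the distance from the centre (3, −2) to the line equals the radius 9:
|1·3 + 1·(−2) − k| / √2 = 9
|k − (1)| = 9√2.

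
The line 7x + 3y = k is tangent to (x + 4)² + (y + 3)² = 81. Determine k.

For a tangent, require d(centre, line) = r = 9.
|7·(−4) + 3·(−3) − k| / √58 = 9
|k − (−37)| = 9√58.

k = −37 ± 9√58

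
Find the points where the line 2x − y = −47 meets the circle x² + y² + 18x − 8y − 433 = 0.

Express y = 2x + 47 and substitute into the circle:
5x² + 190x + 1400 = 0  ⟹  x² + 38x + 280 = 0
x = −10 or x = −28, giving (−10, 27) and (−28, −9).

(−28, −9) and (−10, 27)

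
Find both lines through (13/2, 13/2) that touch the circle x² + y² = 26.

5x − y = 26 and x − 5y = −26

A line y − (13/2) = m(x − (13/2)) is tangent when its distance from (0, 0) is √26:
(−13/2m − (−13/2))² = 26(m² + 1)
5m² − 26m + 5 = 0, so m = 5 or m = 1/5.
Through (13/2, 13/2) these give 5x − y = 26 and x − 5y = −26.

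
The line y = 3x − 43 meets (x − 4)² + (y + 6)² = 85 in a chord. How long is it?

The distance from (4, −6) to the line is 25/√10, and r² = 85.
Chord = 2√(r² − d²) = 2·√(45/2) = 3√10.

3√10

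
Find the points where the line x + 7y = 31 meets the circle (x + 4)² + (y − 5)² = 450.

Express y = (31 − x)/7 and substitute into the circle:
50x² + 400x − 21250 = 0  ⟹  x² + 8x − 425 = 0
x = 17 or x = −25, giving (17, 2) and (−25, 8).

(−25, 8) and (17, 2)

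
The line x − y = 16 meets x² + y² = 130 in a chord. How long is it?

2√2

From the line, y = x − 16. Substituting:
2x² − 32x + 126 = 0  ⟹  x² − 16x + 63 = 0
x = 9 or x = 7, giving (9, −7) and (7, −9).
Chord length = distance between (9, −7) and (7, −9) = √8 = 2√2.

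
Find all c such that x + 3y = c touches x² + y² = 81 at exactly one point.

c = ±9√10

The line touches the circle iff its distance from (0, 0) is 9:
|1·0 + 3·0 − c| / √10 = 9
|c| = 9√10.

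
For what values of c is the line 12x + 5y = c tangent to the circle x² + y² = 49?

c = −91 or c = 91

Tangency holds when the distance from the centre (0, 0) to the line equals the radius 7:
|12·0 + 5·0 − c| / √169 = 7
|c| = 7·13, so c = 91 or c = −91.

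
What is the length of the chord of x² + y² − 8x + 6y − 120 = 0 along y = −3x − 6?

7√10

Centre (4, −3), r² = 145. Perpendicular distance d from centre to line = |15| / √10 = 15/√10.
Chord = 2√(r² − d²) = 2·√(245/2) = 7√10.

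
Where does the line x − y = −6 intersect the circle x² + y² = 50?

Substitute y = x + 6:
2x² + 12x − 14 = 0  ⟹  x² + 6x − 7 = 0
x = 1 or x = −7, giving (1, 7) and (−7, −1).

(−7, −1) and (1, 7)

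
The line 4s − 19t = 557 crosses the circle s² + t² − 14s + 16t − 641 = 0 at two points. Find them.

From the line, t = (−557 + 4s)/19. Substituting:
377s² − 8294s − 90480 = 0  ⟹  s² − 22s − 240 = 0
s = 30 or s = −8, giving (30, −23) and (−8, −31).

(−8, −31) and (30, −23)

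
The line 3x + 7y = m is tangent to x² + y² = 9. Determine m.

The line touches the circle iff its distance from (0, 0) is 3:
|3·0 + 7·0 − m| / √58 = 3
|m| = 3√58.

m = ±3√58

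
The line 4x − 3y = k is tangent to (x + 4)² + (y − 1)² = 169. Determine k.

Tangency holds when the distance from the centre (−4, 1) to the line equals the radius 13:
|4·(−4) − 3·1 − k| / √25 = 13
|k − (−19)| = 13·5, so k = 46 or k = −84.

k = −84 or k = 46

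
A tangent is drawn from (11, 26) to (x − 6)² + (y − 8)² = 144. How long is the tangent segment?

√205

With centre O = (6, 8), |OP|² = 349 and r² = 144.
By the tangent–radius right angle, tangent length = √(|PO|² − r²) = √205.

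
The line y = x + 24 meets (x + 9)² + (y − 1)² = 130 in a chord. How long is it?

Centre (−9, 1), r² = 130. Perpendicular distance d from centre to line = |14| / √2 = 14/√2.
Half the chord is √(r² − d²) = √(32), so the full chord is 8√2.

8√2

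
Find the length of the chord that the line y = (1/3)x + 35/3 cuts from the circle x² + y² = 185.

5√10

Express y = (35 + x)/3 and substitute into the circle:
10x² + 70x − 440 = 0  ⟹  x² + 7x − 44 = 0
x = 4 or x = −11, giving (4, 13) and (−11, 8).
|(4, 13) − (−11, 8)| = √((15)² + (5)²) = 5√10.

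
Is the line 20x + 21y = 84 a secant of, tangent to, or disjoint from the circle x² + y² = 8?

disjoint

Substituting the line into the circle gives 841x² − 3360x + 3528 = 0.
Discriminant = (−3360)² − 4·841·(3528) = −578592 < 0.
No real roots: the line does not meet the circle.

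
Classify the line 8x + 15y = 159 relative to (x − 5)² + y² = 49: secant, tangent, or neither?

tangent

Centre (5, 0), r² = 49. Distance² from centre to line = (−119)²/289 = 49.
Since d² = r², the line is tangent.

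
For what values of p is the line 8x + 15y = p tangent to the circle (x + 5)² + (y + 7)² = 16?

p = −213 or p = −77

For a tangent, require d(centre, line) = r = 4.
|8·(−5) + 15·(−7) − p| / √289 = 4
|p − (−145)| = 4·17, so p = −77 or p = −213.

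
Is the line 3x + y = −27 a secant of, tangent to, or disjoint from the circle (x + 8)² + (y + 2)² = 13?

d² = (3·(−8) + 1·(−2) − (−27))²/10 = 1/10; r² = 13.
Since d² < r², the line cuts the circle twice.

secant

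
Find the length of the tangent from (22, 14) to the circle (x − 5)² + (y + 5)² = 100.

The centre is (5, −5) and r = 10. The square of the distance from P to the centre is 289 + 361 = 650.
By the tangent–radius right angle, tangent length = √(|PO|² − r²) = √550 = 5√22.

5√22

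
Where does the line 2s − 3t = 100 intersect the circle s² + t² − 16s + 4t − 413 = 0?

(17, −22) and (23, −18)

Express t = (−100 + 2s)/3 and substitute into the circle:
13s² − 520s + 5083 = 0  ⟹  s² − 40s + 391 = 0
s = 23 or s = 17, giving (23, −18) and (17, −22).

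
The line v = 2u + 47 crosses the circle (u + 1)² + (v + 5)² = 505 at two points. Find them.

(−22, 3) and (−20, 7)

From the line, v = 2u + 47. Substituting:
5u² + 210u + 2200 = 0  ⟹  u² + 42u + 440 = 0
u = −20 or u = −22, giving (−20, 7) and (−22, 3).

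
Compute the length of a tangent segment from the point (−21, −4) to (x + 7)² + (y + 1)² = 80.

5√5

With centre O = (−7, −1), |OP|² = 205 and r² = 80.
Power of the point: PT² = |PO|² − r² = 125, so PT = 5√5.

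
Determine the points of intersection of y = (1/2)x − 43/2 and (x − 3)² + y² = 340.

(7, −18) and (15, −14)

From the line, y = (−43 + x)/2. Substituting:
5x² − 110x + 525 = 0  ⟹  x² − 22x + 105 = 0
x = 15 or x = 7, giving (15, −14) and (7, −18).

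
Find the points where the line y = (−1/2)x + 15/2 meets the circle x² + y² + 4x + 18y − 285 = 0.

(−5, 10) and (15, 0)

Express y = (15 − x)/2 and substitute into the circle:
5x² − 50x − 375 = 0  ⟹  x² − 10x − 75 = 0
x = 15 or x = −5, giving (15, 0) and (−5, 10).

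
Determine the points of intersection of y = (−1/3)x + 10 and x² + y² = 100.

Substitute y = (30 − x)/3:
10x² − 60x = 0  ⟹  x² − 6x = 0
x = 6 or x = 0, giving (6, 8) and (0, 10).

(0, 10) and (6, 8)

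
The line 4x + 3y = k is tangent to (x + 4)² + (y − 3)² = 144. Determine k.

The line touches the circle iff its distance from (−4, 3) is 12:
|4·(−4) + 3·3 − k| / √25 = 12
|k − (−7)| = 12·5, so k = 53 or k = −67.

k = −67 or k = 53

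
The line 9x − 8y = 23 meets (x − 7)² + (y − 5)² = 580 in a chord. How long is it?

4√145

The distance from (7, 5) to the line is 0/√145, and r² = 580.
Chord = 2√(r² − d²) = 2·√(580) = 4√145.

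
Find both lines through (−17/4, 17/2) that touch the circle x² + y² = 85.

6x − 7y = −85 and 2x − 9y = −85

A line y − (17/2) = m(x − (−17/4)) is tangent when its distance from (0, 0) is √85:
(17/4m − (−17/2))² = 85(m² + 1)
63m² − 68m + 12 = 0, so m = 6/7 or m = 2/9.
With m = 6/7: 6x − 7y = −85. With m = 2/9: 2x − 9y = −85.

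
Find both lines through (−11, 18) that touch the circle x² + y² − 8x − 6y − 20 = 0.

2x + y = −4 and x + 2y = 25

Write the tangent as mx − y + (18 − m·(−11)) = 0 and set its distance from the centre to 3√5:
(15m − (−15))² = 45(m² + 1)
2m² + 5m + 2 = 0, so m = −2 or m = −1/2.
Through (−11, 18) these give 2x + y = −4 and x + 2y = 25.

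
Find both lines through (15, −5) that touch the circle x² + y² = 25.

y = −5 and 3x + 4y = 25

A line y − (−5) = m(x − (15)) is tangent when its distance from (0, 0) is 5:
[m·(−15) − (5)]² = 25(m² + 1)
4m² + 3m = 0, so m = 0 or m = −3/4.
Through (15, −5) these give y = −5 and 3x + 4y = 25.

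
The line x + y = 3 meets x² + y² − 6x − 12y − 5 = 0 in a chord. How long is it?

8√2

Centre (3, 6), r² = 50. Perpendicular distance d from centre to line = |6| / √2 = 6/√2.
Half the chord is √(r² − d²) = √(32), so the full chord is 8√2.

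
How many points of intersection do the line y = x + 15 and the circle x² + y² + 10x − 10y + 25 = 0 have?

2

Substituting the line into the circle gives 2x² + 30x + 100 = 0.
Δ = 900 − 800 = 100.
Two real roots: the line is a secant.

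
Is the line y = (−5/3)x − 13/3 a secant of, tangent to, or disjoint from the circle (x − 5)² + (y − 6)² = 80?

Substituting the line into the circle gives 34x² + 220x + 466 = 0.
Discriminant = (220)² − 4·34·(466) = −14976 < 0.
No real roots: the line does not meet the circle.

disjoint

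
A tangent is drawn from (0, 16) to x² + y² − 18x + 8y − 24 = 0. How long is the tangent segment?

The centre is (9, −4) and r = 11. The square of the distance from P to the centre is 81 + 400 = 481.
Power of the point: PT² = |PO|² − r² = 360, so PT = 6√10.

6√10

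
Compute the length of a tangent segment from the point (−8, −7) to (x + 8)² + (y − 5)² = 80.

With centre O = (−8, 5), |OP|² = 144 and r² = 80.
The tangent meets the radius at right angles, so tangent² = |PO|² − r² = 144 − 80 = 64.

8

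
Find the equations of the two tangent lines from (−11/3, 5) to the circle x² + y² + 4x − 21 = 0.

3x − 4y = −31 and y = 5

Let a tangent through (−11/3, 5) have slope m. Its distance from (−2, 0) must equal 5:
[m·(5/3) − (−5)]² = 25(m² + 1)
4m² − 3m = 0, so m = 3/4 or m = 0.
With m = 3/4: 3x − 4y = −31. With m = 0: y = 5.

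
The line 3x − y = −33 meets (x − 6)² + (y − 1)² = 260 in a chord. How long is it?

2√10

The distance from (6, 1) to the line is 50/√10, and r² = 260.
Half the chord is √(r² − d²) = √(10), so the full chord is 2√10.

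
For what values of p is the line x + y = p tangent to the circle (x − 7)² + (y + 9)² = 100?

For a tangent, require d(centre, line) = r = 10.
|1·7 + 1·(−9) − p| / √2 = 10
|p − (−2)| = 10√2.

p = −2 ± 10√2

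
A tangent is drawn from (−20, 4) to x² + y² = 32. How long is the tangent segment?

The centre is (0, 0) and r = 4√2. The square of the distance from P to the centre is 400 + 16 = 416.
The tangent meets the radius at right angles, so tangent² = |PO|² − r² = 416 − 32 = 384.

8√6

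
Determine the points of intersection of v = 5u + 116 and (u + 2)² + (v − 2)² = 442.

Express v = 5u + 116 and substitute into the circle:
26u² + 1144u + 12558 = 0  ⟹  u² + 44u + 483 = 0
u = −21 or u = −23, giving (−21, 11) and (−23, 1).

(−23, 1) and (−21, 11)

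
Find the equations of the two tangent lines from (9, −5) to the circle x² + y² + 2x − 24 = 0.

Write the tangent as mx − y + (−5 − m·(9)) = 0 and set its distance from the centre to 5:
[m·(−10) − (5)]² = 25(m² + 1)
3m² + 4m = 0, so m = −4/3 or m = 0.
Through (9, −5) these give 4x + 3y = 21 and y = −5.

4x + 3y = 21 and y = −5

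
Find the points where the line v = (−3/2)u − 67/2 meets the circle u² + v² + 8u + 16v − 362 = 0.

Substitute v = (−67 − 3u)/2:
13u² + 338u + 897 = 0  ⟹  u² + 26u + 69 = 0
u = −3 or u = −23, giving (−3, −29) and (−23, 1).

(−23, 1) and (−3, −29)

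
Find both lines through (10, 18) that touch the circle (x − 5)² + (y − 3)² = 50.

7x + y = 88 and x − y = −8

Write the tangent as mx − y + (18 − m·(10)) = 0 and set its distance from the centre to 5√2:
(−5m − (−15))² = 50(m² + 1)
m² + 6m − 7 = 0, so m = −7 or m = 1.
With m = −7: 7x + y = 88. With m = 1: x − y = −8.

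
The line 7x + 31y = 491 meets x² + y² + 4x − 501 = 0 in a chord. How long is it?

√1010

Express y = (491 − 7x)/31 and substitute into the circle:
1010x² − 3030x − 240380 = 0  ⟹  x² − 3x − 238 = 0
x = 17 or x = −14, giving (17, 12) and (−14, 19).
Chord length = distance between (17, 12) and (−14, 19) = √1010 = √1010.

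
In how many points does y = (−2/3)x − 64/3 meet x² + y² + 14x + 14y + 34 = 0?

d² = (2·(−7) + 3·(−7) − (−64))²/13 = 841/13; r² = 64.
Since d² > r², the line lies outside the circle.

0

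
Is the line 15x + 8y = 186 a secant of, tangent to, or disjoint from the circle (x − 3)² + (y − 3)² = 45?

Substituting the line into the circle gives 289x² − 5244x + 23940 = 0.
Discriminant = (−5244)² − 4·289·(23940) = −175104 < 0.
No real roots: the line does not meet the circle.

disjoint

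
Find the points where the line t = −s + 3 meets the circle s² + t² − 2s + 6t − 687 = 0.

From the line, t = −s + 3. Substituting:
2s² − 14s − 660 = 0  ⟹  s² − 7s − 330 = 0
s = 22 or s = −15, giving (22, −19) and (−15, 18).

(−15, 18) and (22, −19)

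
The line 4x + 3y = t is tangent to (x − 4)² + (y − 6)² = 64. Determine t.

t = −6 or t = 74

Tangency holds when the distance from the centre (4, 6) to the line equals the radius 8:
|4·4 + 3·6 − t| / √25 = 8
|t − (34)| = 8·5, so t = 74 or t = −6.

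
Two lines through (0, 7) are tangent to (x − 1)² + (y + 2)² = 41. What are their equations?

4x + 5y = 35 and 5x − 4y = −28

Write the tangent as mx − y + (7 − m·(0)) = 0 and set its distance from the centre to √41:
[m·(1) − (−9)]² = 41(m² + 1)
20m² − 9m − 20 = 0, so m = −4/5 or m = 5/4.
Through (0, 7) these give 4x + 5y = 35 and 5x − 4y = −28.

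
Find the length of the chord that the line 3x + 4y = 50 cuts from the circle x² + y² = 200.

20

Centre (0, 0), r² = 200. Perpendicular distance d from centre to line = |−50| / √25 = 50/√25.
Half the chord is √(r² − d²) = √(100), so the full chord is 20.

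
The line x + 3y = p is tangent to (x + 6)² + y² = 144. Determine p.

For a tangent, require d(centre, line) = r = 12.
|1·(−6) + 3·0 − p| / √10 = 12
|p − (−6)| = 12√10.

p = −6 ± 12√10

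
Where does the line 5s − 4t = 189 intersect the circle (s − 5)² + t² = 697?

(21, −21) and (29, −11)

Substitute t = (−189 + 5s)/4:
41s² − 2050s + 24969 = 0  ⟹  s² − 50s + 609 = 0
s = 29 or s = 21, giving (29, −11) and (21, −21).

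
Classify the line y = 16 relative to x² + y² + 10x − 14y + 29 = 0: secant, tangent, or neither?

neither

Centre (−5, 7), r² = 45. Distance² from centre to line = (−9)² = 81.
Since d² > r², the line lies outside the circle.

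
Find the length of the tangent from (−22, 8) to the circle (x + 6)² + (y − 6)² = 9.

√251

Centre (−6, 6), r² = 9. |PO|² = (−16)² + (2)² = 260.
Power of the point: PT² = |PO|² − r² = 251, so PT = √251.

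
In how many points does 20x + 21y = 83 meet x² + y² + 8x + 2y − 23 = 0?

d² = (20·(−4) + 21·(−1) − (83))²/841 = 33856/841; r² = 40.
Since d² > r², the line lies outside the circle.

0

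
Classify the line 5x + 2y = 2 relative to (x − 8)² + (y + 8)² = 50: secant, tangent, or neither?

Centre (8, −8), r² = 50. Distance² from centre to line = (22)²/29 = 484/29.
Since d² < r², the line cuts the circle twice.

secant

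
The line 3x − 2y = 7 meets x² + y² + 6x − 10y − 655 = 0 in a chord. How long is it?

Centre (−3, 5), r² = 689. Perpendicular distance d from centre to line = |−26| / √13 = 26/√13.
Chord = 2√(r² − d²) = 2·√(637) = 14√13.

14√13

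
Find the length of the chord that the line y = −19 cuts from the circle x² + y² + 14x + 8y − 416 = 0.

Centre (−7, −4), r² = 481. Perpendicular distance d from centre to line = |15| / √1 = 15.
Half the chord is √(r² − d²) = √(256), so the full chord is 32.

32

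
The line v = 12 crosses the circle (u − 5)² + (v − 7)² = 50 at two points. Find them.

From the line, v = 12. Substituting:
u² − 10u = 0
u = 10 or u = 0, giving (10, 12) and (0, 12).

(0, 12) and (10, 12)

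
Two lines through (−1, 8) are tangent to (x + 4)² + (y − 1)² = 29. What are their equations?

A line y − (8) = m(x − (−1)) is tangent when its distance from (−4, 1) is √29:
(−3m − (−7))² = 29(m² + 1)
10m² + 21m − 10 = 0, so m = −5/2 or m = 2/5.
With m = −5/2: 5x + 2y = 11. With m = 2/5: 2x − 5y = −42.

5x + 2y = 11 and 2x − 5y = −42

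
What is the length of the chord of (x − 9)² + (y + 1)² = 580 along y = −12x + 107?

4√145

Centre (9, −1), r² = 580. Perpendicular distance d from centre to line = |0| / √145 = 0/√145.
Chord = 2√(r² − d²) = 2·√(580) = 4√145.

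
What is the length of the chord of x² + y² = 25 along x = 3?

The distance from (0, 0) to the line is 3, and r² = 25.
Chord = 2√(r² − d²) = 2·√(16) = 8.

8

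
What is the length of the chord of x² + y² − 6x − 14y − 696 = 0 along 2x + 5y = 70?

The distance from (3, 7) to the line is 29/√29, and r² = 754.
Half the chord is √(r² − d²) = √(725), so the full chord is 10√29.

10√29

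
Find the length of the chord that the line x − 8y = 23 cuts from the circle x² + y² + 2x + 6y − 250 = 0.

4√65

The distance from (−1, −3) to the line is 0/√65, and r² = 260.
Chord = 2√(r² − d²) = 2·√(260) = 4√65.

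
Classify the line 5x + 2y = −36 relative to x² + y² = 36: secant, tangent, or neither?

d² = (5·0 + 2·0 − (−36))²/29 = 1296/29; r² = 36.
Since d² > r², the line lies outside the circle.

neither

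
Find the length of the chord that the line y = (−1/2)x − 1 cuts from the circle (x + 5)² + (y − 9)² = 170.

10√5

From the line, y = (−2 − x)/2. Substituting:
5x² + 80x − 180 = 0  ⟹  x² + 16x − 36 = 0
x = 2 or x = −18, giving (2, −2) and (−18, 8).
|(2, −2) − (−18, 8)| = √((20)² + (−10)²) = 10√5.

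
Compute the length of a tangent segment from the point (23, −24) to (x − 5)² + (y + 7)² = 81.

2√133

The centre is (5, −7) and r = 9. The square of the distance from P to the centre is 324 + 289 = 613.
By the tangent–radius right angle, tangent length = √(|PO|² − r²) = √532 = 2√133.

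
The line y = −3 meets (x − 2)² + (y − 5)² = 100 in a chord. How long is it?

The distance from (2, 5) to the line is 8, and r² = 100.
Half the chord is √(r² − d²) = √(36), so the full chord is 12.

12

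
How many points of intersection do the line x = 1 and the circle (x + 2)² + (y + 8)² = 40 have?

Centre (−2, −8), r² = 40. Distance² from centre to line = (−3)² = 9.
Since d² < r², the line cuts the circle twice.

2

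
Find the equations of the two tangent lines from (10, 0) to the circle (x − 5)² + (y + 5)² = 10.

3x − y = 30 and x − 3y = 10

Let a tangent through (10, 0) have slope m. Its distance from (5, −5) must equal √10:
[m·(−5) − (−5)]² = 10(m² + 1)
3m² − 10m + 3 = 0, so m = 3 or m = 1/3.
With m = 3: 3x − y = 30. With m = 1/3: x − 3y = 10.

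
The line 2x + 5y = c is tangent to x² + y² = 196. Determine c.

Tangency holds when the distance from the centre (0, 0) to the line equals the radius 14:
|2·0 + 5·0 − c| / √29 = 14
|c| = 14√29.

c = ±14√29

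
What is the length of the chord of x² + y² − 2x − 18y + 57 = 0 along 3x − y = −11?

Substitute y = 3x + 11:
10x² + 10x − 20 = 0  ⟹  x² + x − 2 = 0
x = 1 or x = −2, giving (1, 14) and (−2, 5).
Chord length = distance between (1, 14) and (−2, 5) = √90 = 3√10.

3√10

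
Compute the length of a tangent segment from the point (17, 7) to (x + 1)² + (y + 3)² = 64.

Centre (−1, −3), r² = 64. |PO|² = (18)² + (10)² = 424.
By the tangent–radius right angle, tangent length = √(|PO|² − r²) = √360 = 6√10.

6√10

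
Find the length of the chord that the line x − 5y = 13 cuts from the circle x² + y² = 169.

5√26

Centre (0, 0), r² = 169. Perpendicular distance d from centre to line = |−13| / √26 = 13/√26.
Chord = 2√(r² − d²) = 2·√(325/2) = 5√26.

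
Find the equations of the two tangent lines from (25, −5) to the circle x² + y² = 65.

x − 8y = 65 and 4x + 7y = 65

A line y − (−5) = m(x − (25)) is tangent when its distance from (0, 0) is √65:
(−25m − (5))² = 65(m² + 1)
56m² + 25m − 4 = 0, so m = 1/8 or m = −4/7.
Through (25, −5) these give x − 8y = 65 and 4x + 7y = 65.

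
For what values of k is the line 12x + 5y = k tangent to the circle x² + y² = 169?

The line touches the circle iff its distance from (0, 0) is 13:
|12·0 + 5·0 − k| / √169 = 13
|k| = 13·13, so k = 169 or k = −169.

k = −169 or k = 169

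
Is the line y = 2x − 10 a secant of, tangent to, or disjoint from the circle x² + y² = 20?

tangent

Centre (0, 0), r² = 20. Distance² from centre to line = (−10)²/5 = 20.
Since d² = r², the line is tangent.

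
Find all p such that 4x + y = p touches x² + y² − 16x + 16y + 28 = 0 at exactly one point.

p = 24 ± 10√17

The line touches the circle iff its distance from (8, −8) is 10:
|4·8 + 1·(−8) − p| / √17 = 10
|p − (24)| = 10√17.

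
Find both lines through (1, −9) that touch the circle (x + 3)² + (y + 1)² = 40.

A line y − (−9) = m(x − (1)) is tangent when its distance from (−3, −1) is 2√10:
[m·(−4) − (8)]² = 40(m² + 1)
3m² − 8m − 3 = 0, so m = −1/3 or m = 3.
With m = −1/3: x + 3y = −26. With m = 3: 3x − y = 12.

x + 3y = −26 and 3x − y = 12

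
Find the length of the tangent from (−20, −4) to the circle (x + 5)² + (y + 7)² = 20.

Centre (−5, −7), r² = 20. |PO|² = (−15)² + (3)² = 234.
The tangent meets the radius at right angles, so tangent² = |PO|² − r² = 234 − 20 = 214.

√214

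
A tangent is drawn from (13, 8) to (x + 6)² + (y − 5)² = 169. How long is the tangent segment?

With centre O = (−6, 5), |OP|² = 370 and r² = 169.
The tangent meets the radius at right angles, so tangent² = |PO|² − r² = 370 − 169 = 201.

√201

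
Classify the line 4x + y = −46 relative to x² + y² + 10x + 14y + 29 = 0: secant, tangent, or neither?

Substituting the line into the circle gives 17x² + 322x + 1501 = 0.
Δ = 103684 − 102068 = 1616.
Two real roots: the line is a secant.

secant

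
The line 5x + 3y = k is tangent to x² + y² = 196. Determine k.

k = ±14√34

The line touches the circle iff its distance from (0, 0) is 14:
|5·0 + 3·0 − k| / √34 = 14
|k| = 14√34.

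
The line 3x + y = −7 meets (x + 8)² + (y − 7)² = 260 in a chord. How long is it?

The distance from (−8, 7) to the line is 10/√10, and r² = 260.
Half the chord is √(r² − d²) = √(250), so the full chord is 10√10.

10√10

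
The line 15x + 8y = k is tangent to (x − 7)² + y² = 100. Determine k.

k = −65 or k = 275

For a tangent, require d(centre, line) = r = 10.
|15·7 + 8·0 − k| / √289 = 10
|k − (105)| = 10·17, so k = 275 or k = −65.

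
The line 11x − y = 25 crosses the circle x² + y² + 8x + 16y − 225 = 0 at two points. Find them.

From the line, y = 11x − 25. Substituting:
122x² − 366x = 0  ⟹  x² − 3x = 0
x = 3 or x = 0, giving (3, 8) and (0, −25).

(0, −25) and (3, 8)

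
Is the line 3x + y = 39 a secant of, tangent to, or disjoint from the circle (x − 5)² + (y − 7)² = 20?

disjoint

Substituting the line into the circle gives 10x² − 202x + 1029 = 0.
Δ = 40804 − 41160 = −356.
No real roots: the line does not meet the circle.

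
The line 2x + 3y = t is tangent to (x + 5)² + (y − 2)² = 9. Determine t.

For a tangent, require d(centre, line) = r = 3.
|2·(−5) + 3·2 − t| / √13 = 3
|t − (−4)| = 3√13.

t = −4 ± 3√13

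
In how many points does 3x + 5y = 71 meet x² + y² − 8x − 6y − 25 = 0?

0

Substituting the line into the circle gives 34x² − 536x + 2286 = 0.
Δ = 287296 − 310896 = −23600.
No real roots: the line does not meet the circle.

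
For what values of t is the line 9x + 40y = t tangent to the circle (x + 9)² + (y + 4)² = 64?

t = −569 or t = 87

The line touches the circle iff its distance from (−9, −4) is 8:
|9·(−9) + 40·(−4) − t| / √1681 = 8
|t − (−241)| = 8·41, so t = 87 or t = −569.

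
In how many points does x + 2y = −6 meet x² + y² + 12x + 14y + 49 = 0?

Substituting the line into the circle gives 5x² + 32x + 64 = 0.
Δ = 1024 − 1280 = −256.
No real roots: the line does not meet the circle.

0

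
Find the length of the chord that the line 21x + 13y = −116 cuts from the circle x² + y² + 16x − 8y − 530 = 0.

The distance from (−8, 4) to the line is 0/√610, and r² = 610.
Chord = 2√(r² − d²) = 2·√(610) = 2√610.

2√610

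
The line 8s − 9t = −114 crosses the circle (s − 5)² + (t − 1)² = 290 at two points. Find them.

(−12, 2) and (6, 18)

From the line, t = (114 + 8s)/9. Substituting:
145s² + 870s − 10440 = 0  ⟹  s² + 6s − 72 = 0
s = 6 or s = −12, giving (6, 18) and (−12, 2).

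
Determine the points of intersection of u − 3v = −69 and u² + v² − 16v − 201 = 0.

(−12, 19) and (3, 24)

Substitute v = (69 + u)/3:
10u² + 90u − 360 = 0  ⟹  u² + 9u − 36 = 0
u = 3 or u = −12, giving (3, 24) and (−12, 19).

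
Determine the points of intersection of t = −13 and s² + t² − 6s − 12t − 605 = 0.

From the line, t = −13. Substituting:
s² − 6s − 280 = 0
s = 20 or s = −14, giving (20, −13) and (−14, −13).

(−14, −13) and (20, −13)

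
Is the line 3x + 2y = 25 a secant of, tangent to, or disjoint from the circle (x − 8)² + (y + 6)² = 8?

Substituting the line into the circle gives 13x² − 286x + 1593 = 0.
Discriminant = (−286)² − 4·13·(1593) = −1040 < 0.
No real roots: the line does not meet the circle.

disjoint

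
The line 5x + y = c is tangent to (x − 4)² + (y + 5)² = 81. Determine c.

For a tangent, require d(centre, line) = r = 9.
|5·4 + 1·(−5) − c| / √26 = 9
|c − (15)| = 9√26.

c = 15 ± 9√26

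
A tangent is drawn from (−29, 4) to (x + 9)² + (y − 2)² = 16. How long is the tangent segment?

Centre (−9, 2), r² = 16. |PO|² = (−20)² + (2)² = 404.
Power of the point: PT² = |PO|² − r² = 388, so PT = 2√97.

2√97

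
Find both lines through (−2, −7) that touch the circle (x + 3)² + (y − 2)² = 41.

Write the tangent as mx − y + (−7 − m·(−2)) = 0 and set its distance from the centre to √41:
[m·(−1) − (9)]² = 41(m² + 1)
20m² − 9m − 20 = 0, so m = −4/5 or m = 5/4.
Through (−2, −7) these give 4x + 5y = −43 and 5x − 4y = 18.

4x + 5y = −43 and 5x − 4y = 18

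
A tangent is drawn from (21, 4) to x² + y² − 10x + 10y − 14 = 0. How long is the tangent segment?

√273

The centre is (5, −5) and r = 8. The square of the distance from P to the centre is 256 + 81 = 337.
Power of the point: PT² = |PO|² − r² = 273, so PT = √273.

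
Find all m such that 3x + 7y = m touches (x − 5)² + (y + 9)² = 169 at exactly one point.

For a tangent, require d(centre, line) = r = 13.
|3·5 + 7·(−9) − m| / √58 = 13
|m − (−48)| = 13√58.

m = −48 ± 13√58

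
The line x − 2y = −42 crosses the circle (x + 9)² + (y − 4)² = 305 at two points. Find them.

(−26, 8) and (−2, 20)

Express y = (42 + x)/2 and substitute into the circle:
5x² + 140x + 260 = 0  ⟹  x² + 28x + 52 = 0
x = −2 or x = −26, giving (−2, 20) and (−26, 8).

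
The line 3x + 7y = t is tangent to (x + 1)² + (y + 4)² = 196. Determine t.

t = −31 ± 14√58

For a tangent, require d(centre, line) = r = 14.
|3·(−1) + 7·(−4) − t| / √58 = 14
|t − (−31)| = 14√58.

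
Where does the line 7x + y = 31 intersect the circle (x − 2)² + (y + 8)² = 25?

Substitute y = −7x + 31:
50x² − 550x + 1500 = 0  ⟹  x² − 11x + 30 = 0
x = 6 or x = 5, giving (6, −11) and (5, −4).

(5, −4) and (6, −11)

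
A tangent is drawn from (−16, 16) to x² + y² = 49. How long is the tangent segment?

With centre O = (0, 0), |OP|² = 512 and r² = 49.
Power of the point: PT² = |PO|² − r² = 463, so PT = √463.

√463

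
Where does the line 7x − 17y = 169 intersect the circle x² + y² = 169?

Substitute y = (−169 + 7x)/17:
338x² − 2366x − 20280 = 0  ⟹  x² − 7x − 60 = 0
x = 12 or x = −5, giving (12, −5) and (−5, −12).

(−5, −12) and (12, −5)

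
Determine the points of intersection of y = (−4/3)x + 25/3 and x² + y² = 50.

(1, 7) and (7, −1)

From the line, y = (25 − 4x)/3. Substituting:
25x² − 200x + 175 = 0  ⟹  x² − 8x + 7 = 0
x = 7 or x = 1, giving (7, −1) and (1, 7).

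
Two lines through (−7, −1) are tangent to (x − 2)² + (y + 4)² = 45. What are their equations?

Write the tangent as mx − y + (−1 − m·(−7)) = 0 and set its distance from the centre to 3√5:
[m·(9) − (−3)]² = 45(m² + 1)
2m² + 3m − 2 = 0, so m = 1/2 or m = −2.
Through (−7, −1) these give x − 2y = −5 and 2x + y = −15.

x − 2y = −5 and 2x + y = −15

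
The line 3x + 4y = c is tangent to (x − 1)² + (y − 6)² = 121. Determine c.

For a tangent, require d(centre, line) = r = 11.
|3·1 + 4·6 − c| / √25 = 11
|c − (27)| = 11·5, so c = 82 or c = −28.

c = −28 or c = 82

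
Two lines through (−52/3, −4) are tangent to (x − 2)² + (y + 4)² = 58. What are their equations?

Let a tangent through (−52/3, −4) have slope m. Its distance from (2, −4) must equal √58:
(58/3m − (0))² = 58(m² + 1)
49m² − 9 = 0, so m = 3/7 or m = −3/7.
Through (−52/3, −4) these give 3x − 7y = −24 and 3x + 7y = −80.

3x − 7y = −24 and 3x + 7y = −80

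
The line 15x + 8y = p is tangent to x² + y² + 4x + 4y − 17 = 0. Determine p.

For a tangent, require d(centre, line) = r = 5.
|15·(−2) + 8·(−2) − p| / √289 = 5
|p − (−46)| = 5·17, so p = 39 or p = −131.

p = −131 or p = 39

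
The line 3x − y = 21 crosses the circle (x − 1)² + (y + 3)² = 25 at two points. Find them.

Express y = 3x − 21 and substitute into the circle:
10x² − 110x + 300 = 0  ⟹  x² − 11x + 30 = 0
x = 6 or x = 5, giving (6, −3) and (5, −6).

(5, −6) and (6, −3)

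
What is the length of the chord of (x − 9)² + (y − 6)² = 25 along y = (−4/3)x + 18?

Centre (9, 6), r² = 25. Perpendicular distance d from centre to line = |0| / √25 = 0/√25.
Chord = 2√(r² − d²) = 2·√(25) = 10.

10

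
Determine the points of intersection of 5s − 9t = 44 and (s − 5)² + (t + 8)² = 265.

Substitute t = (−44 + 5s)/9:
106s² − 530s − 18656 = 0  ⟹  s² − 5s − 176 = 0
s = 16 or s = −11, giving (16, 4) and (−11, −11).

(−11, −11) and (16, 4)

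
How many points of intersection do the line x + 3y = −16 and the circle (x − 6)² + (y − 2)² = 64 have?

0

Substituting the line into the circle gives 10x² − 64x + 232 = 0.
Discriminant = (−64)² − 4·10·(232) = −5184 < 0.
No real roots: the line does not meet the circle.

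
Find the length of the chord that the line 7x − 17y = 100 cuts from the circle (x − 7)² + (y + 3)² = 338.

26√2

The distance from (7, −3) to the line is 0/√338, and r² = 338.
Chord = 2√(r² − d²) = 2·√(338) = 26√2.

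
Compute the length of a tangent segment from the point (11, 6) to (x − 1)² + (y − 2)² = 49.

Centre (1, 2), r² = 49. |PO|² = (10)² + (4)² = 116.
Power of the point: PT² = |PO|² − r² = 67, so PT = √67.

√67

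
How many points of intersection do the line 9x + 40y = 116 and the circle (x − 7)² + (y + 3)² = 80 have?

2

Centre (7, −3), r² = 80. Distance² from centre to line = (−173)²/1681 = 29929/1681.
Since d² < r², the line cuts the circle twice.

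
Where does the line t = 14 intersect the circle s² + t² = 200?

From the line, t = 14. Substituting:
s² − 4 = 0
s = 2 or s = −2, giving (2, 14) and (−2, 14).

(−2, 14) and (2, 14)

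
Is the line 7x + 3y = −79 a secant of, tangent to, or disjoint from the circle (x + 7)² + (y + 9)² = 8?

d² = (7·(−7) + 3·(−9) − (−79))²/58 = 9/58; r² = 8.
Since d² < r², the line cuts the circle twice.

secant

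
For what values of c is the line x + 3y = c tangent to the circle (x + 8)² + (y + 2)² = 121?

c = −14 ± 11√10

Tangency holds when the distance from the centre (−8, −2) to the line equals the radius 11:
|1·(−8) + 3·(−2) − c| / √10 = 11
|c − (−14)| = 11√10.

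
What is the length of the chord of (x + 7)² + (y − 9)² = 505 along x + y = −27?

13√2

The distance from (−7, 9) to the line is 29/√2, and r² = 505.
Chord = 2√(r² − d²) = 2·√(169/2) = 13√2.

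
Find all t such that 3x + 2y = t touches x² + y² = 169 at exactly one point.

t = ±13√13

For a tangent, require d(centre, line) = r = 13.
|3·0 + 2·0 − t| / √13 = 13
|t| = 13√13.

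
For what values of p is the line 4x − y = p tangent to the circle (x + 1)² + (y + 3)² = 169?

p = −1 ± 13√17

Tangency holds when the distance from the centre (−1, −3) to the line equals the radius 13:
|4·(−1) − 1·(−3) − p| / √17 = 13
|p − (−1)| = 13√17.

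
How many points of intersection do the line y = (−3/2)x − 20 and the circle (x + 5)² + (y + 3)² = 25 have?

d² = (3·(−5) + 2·(−3) − (−40))²/13 = 361/13; r² = 25.
Since d² > r², the line lies outside the circle.

0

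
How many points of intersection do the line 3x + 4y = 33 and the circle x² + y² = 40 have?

0

Substituting the line into the circle gives 25x² − 198x + 449 = 0.
Discriminant = (−198)² − 4·25·(449) = −5696 < 0.
No real roots: the line does not meet the circle.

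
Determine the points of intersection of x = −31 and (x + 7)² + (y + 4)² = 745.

(−31, −17) and (−31, 9)

The line gives x = −31. Substituting into the circle:
y² + 8y − 153 = 0
y = 9 or y = −17, giving (−31, 9) and (−31, −17).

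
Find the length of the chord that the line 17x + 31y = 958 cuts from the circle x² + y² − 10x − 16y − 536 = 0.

25√2

The distance from (5, 8) to the line is 625/√1250, and r² = 625.
Half the chord is √(r² − d²) = √(625/2), so the full chord is 25√2.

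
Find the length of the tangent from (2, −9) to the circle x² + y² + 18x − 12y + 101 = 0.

With centre O = (−9, 6), |OP|² = 346 and r² = 16.
Power of the point: PT² = |PO|² − r² = 330, so PT = √330.

√330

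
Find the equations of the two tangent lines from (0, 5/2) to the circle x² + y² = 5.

x + 2y = 5 and x − 2y = −5

Let a tangent through (0, 5/2) have slope m. Its distance from (0, 0) must equal √5:
[m·(0) − (−5/2)]² = 5(m² + 1)
4m² − 1 = 0, so m = −1/2 or m = 1/2.
Through (0, 5/2) these give x + 2y = 5 and x − 2y = −5.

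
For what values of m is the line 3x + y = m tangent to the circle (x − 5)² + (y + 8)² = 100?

m = 7 ± 10√10

Tangency holds when the distance from the centre (5, −8) to the line equals the radius 10:
|3·5 + 1·(−8) − m| / √10 = 10
|m − (7)| = 10√10.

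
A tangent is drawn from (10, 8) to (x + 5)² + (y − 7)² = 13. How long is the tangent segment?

The centre is (−5, 7) and r = √13. The square of the distance from P to the centre is 225 + 1 = 226.
The tangent meets the radius at right angles, so tangent² = |PO|² − r² = 226 − 13 = 213.

√213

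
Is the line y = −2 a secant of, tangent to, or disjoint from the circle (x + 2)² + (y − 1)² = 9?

tangent

d² = (0·(−2) + 1·1 − (−2))² = 9; r² = 9.
Since d² = r², the line is tangent.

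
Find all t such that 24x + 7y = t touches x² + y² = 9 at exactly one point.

For a tangent, require d(centre, line) = r = 3.
|24·0 + 7·0 − t| / √625 = 3
|t| = 3·25, so t = 75 or t = −75.

t = −75 or t = 75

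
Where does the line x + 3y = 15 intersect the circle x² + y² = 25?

(0, 5) and (3, 4)

Express y = (15 − x)/3 and substitute into the circle:
10x² − 30x = 0  ⟹  x² − 3x = 0
x = 3 or x = 0, giving (3, 4) and (0, 5).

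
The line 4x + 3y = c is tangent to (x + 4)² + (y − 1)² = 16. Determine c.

c = −33 or c = 7

Tangency holds when the distance from the centre (−4, 1) to the line equals the radius 4:
|4·(−4) + 3·1 − c| / √25 = 4
|c − (−13)| = 4·5, so c = 7 or c = −33.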